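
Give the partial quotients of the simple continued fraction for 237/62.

Run the Euclidean algorithm on 237 and 62; the successive quotients are the partial quotients a_0, a_1, ... (each step inverts the fractional part left over by the previous one):
  237 = 3*62 + 51, so a_0 = 3.
  62 = 1*51 + 11, so a_1 = 1.
  51 = 4*11 + 7, so a_2 = 4.
  11 = 1*7 + 4, so a_3 = 1.
  7 = 1*4 + 3, so a_4 = 1.
  4 = 1*3 + 1, so a_5 = 1.
  3 = 3*1 + 0, so a_6 = 3.
The remainder reaches 0 after 7 divisions, so the expansion has 7 partial quotients, read off in order.

[3; 1, 4, 1, 1, 1, 3]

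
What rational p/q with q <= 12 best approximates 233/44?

53/10

Expand x = 233/44 as a continued fraction with the Euclidean algorithm:
  233 = 5*44 + 13, so a_0 = 5.
  44 = 3*13 + 5, so a_1 = 3.
  13 = 2*5 + 3, so a_2 = 2.
  5 = 1*3 + 2, so a_3 = 1.
  3 = 1*2 + 1, so a_4 = 1.
  2 = 2*1 + 0, so a_5 = 2.
so x = [5; 3, 2, 1, 1, 2].
Convergents (p_i = a_i*p_{i-1} + p_{i-2}, q_i = a_i*q_{i-1} + q_{i-2} with p_{-2}=0, p_{-1}=1, q_{-2}=1, q_{-1}=0), until the denominator exceeds 12:
  i=0: a_0=5, p_0 = 5*1 + 0 = 5, q_0 = 5*0 + 1 = 1.
  i=1: a_1=3, p_1 = 3*5 + 1 = 16, q_1 = 3*1 + 0 = 3.
  i=2: a_2=2, p_2 = 2*16 + 5 = 37, q_2 = 2*3 + 1 = 7.
  i=3: a_3=1, p_3 = 1*37 + 16 = 53, q_3 = 1*7 + 3 = 10.
  i=4: a_4=1, p_4 = 1*53 + 37 = 90, q_4 = 1*10 + 7 = 17.
q_4 = 17 > 12, so the last convergent with denominator <= 12 is p_3/q_3 = 53/10.
The closest fraction with denominator <= 12 is either p_3/q_3 or the intermediate fraction (k*p_3 + p_2)/(k*q_3 + q_2) with the largest k >= 1 whose denominator stays <= 12; these approach x as k grows, and every other convergent or intermediate fraction in range is farther away.
Largest k: floor((12 - q_2)/q_3) = floor((12 - 7)/10) = 0.
Since k = 0, no intermediate fraction beyond p_3/q_3 has denominator <= 12, so the convergent 53/10 is the closest (its error is |233*10 - 53*44|/(44*10) = 2/440).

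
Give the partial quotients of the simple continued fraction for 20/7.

Run the Euclidean algorithm on 20 and 7; the successive quotients are the partial quotients a_0, a_1, ... (each step inverts the fractional part left over by the previous one):
  20 = 2*7 + 6, so a_0 = 2.
  7 = 1*6 + 1, so a_1 = 1.
  6 = 6*1 + 0, so a_2 = 6.
The remainder reaches 0 after 3 divisions, so the expansion has 3 partial quotients, read off in order.

[2; 1, 6]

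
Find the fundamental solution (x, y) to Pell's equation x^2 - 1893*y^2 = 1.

(x, y) = (5047, 116)

First expand sqrt(1893) as a continued fraction. With x_i = (sqrt(1893) + m_i)/d_i and (m_0, d_0) = (0, 1): a_0 = floor(sqrt(1893)) = 43, since 43^2 = 1849 <= 1893 < 1936 = 44^2.
Iterate m_{i+1} = d_i*a_i - m_i, d_{i+1} = (1893 - m_{i+1}^2)/d_i, a_{i+1} = floor((a_0 + m_{i+1})/d_{i+1}):
  m_1 = 1*43 - 0 = 43, d_1 = (1893 - 43^2)/1 = 44/1 = 44, a_1 = floor((43 + 43)/44) = 1.
  m_2 = 44*1 - 43 = 1, d_2 = (1893 - 1^2)/44 = 1892/44 = 43, a_2 = floor((43 + 1)/43) = 1.
  m_3 = 43*1 - 1 = 42, d_3 = (1893 - 42^2)/43 = 129/43 = 3, a_3 = floor((43 + 42)/3) = 28.
  m_4 = 3*28 - 42 = 42, d_4 = (1893 - 42^2)/3 = 129/3 = 43, a_4 = floor((43 + 42)/43) = 1.
  m_5 = 43*1 - 42 = 1, d_5 = (1893 - 1^2)/43 = 1892/43 = 44, a_5 = floor((43 + 1)/44) = 1.
  m_6 = 44*1 - 1 = 43, d_6 = (1893 - 43^2)/44 = 44/44 = 1, a_6 = floor((43 + 43)/1) = 86.
  m_7 = 1*86 - 43 = 43, d_7 = (1893 - 43^2)/1 = 44/1 = 44: (m_7, d_7) = (m_1, d_1) = (43, 44), so from here the quotients repeat a_1, ..., a_6; the period length is 6.
So sqrt(1893) = [43; (1, 1, 28, 1, 1, 86)] with period length k = 6.
k is even, so the fundamental solution of x^2 - 1893y^2 = 1 is (p_{k-1}, q_{k-1}) = (p_5, q_5); compute convergents through index 5.
Convergents (p_i = a_i*p_{i-1} + p_{i-2}, q_i = a_i*q_{i-1} + q_{i-2} with p_{-2}=0, p_{-1}=1, q_{-2}=1, q_{-1}=0):
  i=0: a_0=43, p_0 = 43*1 + 0 = 43, q_0 = 43*0 + 1 = 1.
  i=1: a_1=1, p_1 = 1*43 + 1 = 44, q_1 = 1*1 + 0 = 1.
  i=2: a_2=1, p_2 = 1*44 + 43 = 87, q_2 = 1*1 + 1 = 2.
  i=3: a_3=28, p_3 = 28*87 + 44 = 2480, q_3 = 28*2 + 1 = 57.
  i=4: a_4=1, p_4 = 1*2480 + 87 = 2567, q_4 = 1*57 + 2 = 59.
  i=5: a_5=1, p_5 = 1*2567 + 2480 = 5047, q_5 = 1*59 + 57 = 116.
Check: 5047^2 - 1893*116^2 = 25472209 - 25472208 = 1, so (x, y) = (5047, 116) solves the equation, and by the theorem it is the least positive solution.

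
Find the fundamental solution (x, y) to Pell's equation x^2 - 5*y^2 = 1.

First expand sqrt(5) as a continued fraction. With x_i = (sqrt(5) + m_i)/d_i and (m_0, d_0) = (0, 1): a_0 = floor(sqrt(5)) = 2, since 2^2 = 4 <= 5 < 9 = 3^2.
Iterate m_{i+1} = d_i*a_i - m_i, d_{i+1} = (5 - m_{i+1}^2)/d_i, a_{i+1} = floor((a_0 + m_{i+1})/d_{i+1}):
  m_1 = 1*2 - 0 = 2, d_1 = (5 - 2^2)/1 = 1/1 = 1, a_1 = floor((2 + 2)/1) = 4.
  m_2 = 1*4 - 2 = 2, d_2 = (5 - 2^2)/1 = 1/1 = 1: (m_2, d_2) = (m_1, d_1) = (2, 1), so from here the quotient a_1 repeats; the period length is 1.
So sqrt(5) = [2; (4)] with period length k = 1.
k is odd, so (p_{k-1}, q_{k-1}) only solves x^2 - 5y^2 = -1 and the fundamental solution of x^2 - 5y^2 = 1 is (p_{2k-1}, q_{2k-1}) = (p_1, q_1); compute convergents through index 1, running through the period twice.
Convergents (p_i = a_i*p_{i-1} + p_{i-2}, q_i = a_i*q_{i-1} + q_{i-2} with p_{-2}=0, p_{-1}=1, q_{-2}=1, q_{-1}=0):
  i=0: a_0=2, p_0 = 2*1 + 0 = 2, q_0 = 2*0 + 1 = 1.
  i=1: a_1=4, p_1 = 4*2 + 1 = 9, q_1 = 4*1 + 0 = 4.
Indeed p_0^2 - 5*q_0^2 = 4 - 5 = -1, not +1.
Check: 9^2 - 5*4^2 = 81 - 80 = 1, so (x, y) = (9, 4) solves the equation, and by the theorem it is the least positive solution.

(x, y) = (9, 4)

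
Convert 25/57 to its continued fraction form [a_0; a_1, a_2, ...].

Run the Euclidean algorithm on 25 and 57; the successive quotients are the partial quotients a_0, a_1, ... (each step inverts the fractional part left over by the previous one):
  25 = 0*57 + 25, so a_0 = 0.
  57 = 2*25 + 7, so a_1 = 2.
  25 = 3*7 + 4, so a_2 = 3.
  7 = 1*4 + 3, so a_3 = 1.
  4 = 1*3 + 1, so a_4 = 1.
  3 = 3*1 + 0, so a_5 = 3.
The remainder reaches 0 after 6 divisions, so the expansion has 6 partial quotients, read off in order.

[0; 2, 3, 1, 1, 3]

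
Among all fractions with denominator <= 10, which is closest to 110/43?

Expand x = 110/43 as a continued fraction with the Euclidean algorithm:
  110 = 2*43 + 24, so a_0 = 2.
  43 = 1*24 + 19, so a_1 = 1.
  24 = 1*19 + 5, so a_2 = 1.
  19 = 3*5 + 4, so a_3 = 3.
  5 = 1*4 + 1, so a_4 = 1.
  4 = 4*1 + 0, so a_5 = 4.
so x = [2; 1, 1, 3, 1, 4].
Convergents (p_i = a_i*p_{i-1} + p_{i-2}, q_i = a_i*q_{i-1} + q_{i-2} with p_{-2}=0, p_{-1}=1, q_{-2}=1, q_{-1}=0), until the denominator exceeds 10:
  i=0: a_0=2, p_0 = 2*1 + 0 = 2, q_0 = 2*0 + 1 = 1.
  i=1: a_1=1, p_1 = 1*2 + 1 = 3, q_1 = 1*1 + 0 = 1.
  i=2: a_2=1, p_2 = 1*3 + 2 = 5, q_2 = 1*1 + 1 = 2.
  i=3: a_3=3, p_3 = 3*5 + 3 = 18, q_3 = 3*2 + 1 = 7.
  i=4: a_4=1, p_4 = 1*18 + 5 = 23, q_4 = 1*7 + 2 = 9.
  i=5: a_5=4, p_5 = 4*23 + 18 = 110, q_5 = 4*9 + 7 = 43.
q_5 = 43 > 10, so the last convergent with denominator <= 10 is p_4/q_4 = 23/9.
The closest fraction with denominator <= 10 is either p_4/q_4 or the intermediate fraction (k*p_4 + p_3)/(k*q_4 + q_3) with the largest k >= 1 whose denominator stays <= 10; these approach x as k grows, and every other convergent or intermediate fraction in range is farther away.
Largest k: floor((10 - q_3)/q_4) = floor((10 - 7)/9) = 0.
Since k = 0, no intermediate fraction beyond p_4/q_4 has denominator <= 10, so the convergent 23/9 is the closest (its error is |110*9 - 23*43|/(43*9) = 1/387).

23/9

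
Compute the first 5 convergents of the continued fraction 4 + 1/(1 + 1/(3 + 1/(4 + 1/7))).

4/1, 5/1, 19/4, 81/17, 586/123

Using the convergent recurrence p_i = a_i*p_{i-1} + p_{i-2}, q_i = a_i*q_{i-1} + q_{i-2} with p_{-2}=0, p_{-1}=1, q_{-2}=1, q_{-1}=0:
  i=0: a_0=4, p_0 = 4*1 + 0 = 4, q_0 = 4*0 + 1 = 1.
  i=1: a_1=1, p_1 = 1*4 + 1 = 5, q_1 = 1*1 + 0 = 1.
  i=2: a_2=3, p_2 = 3*5 + 4 = 19, q_2 = 3*1 + 1 = 4.
  i=3: a_3=4, p_3 = 4*19 + 5 = 81, q_3 = 4*4 + 1 = 17.
  i=4: a_4=7, p_4 = 7*81 + 19 = 586, q_4 = 7*17 + 4 = 123.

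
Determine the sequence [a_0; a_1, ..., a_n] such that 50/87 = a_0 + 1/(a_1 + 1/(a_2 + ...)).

[0; 1, 1, 2, 1, 5, 2]

Run the Euclidean algorithm on 50 and 87; the successive quotients are the partial quotients a_0, a_1, ... (each step inverts the fractional part left over by the previous one):
  50 = 0*87 + 50, so a_0 = 0.
  87 = 1*50 + 37, so a_1 = 1.
  50 = 1*37 + 13, so a_2 = 1.
  37 = 2*13 + 11, so a_3 = 2.
  13 = 1*11 + 2, so a_4 = 1.
  11 = 5*2 + 1, so a_5 = 5.
  2 = 2*1 + 0, so a_6 = 2.
The remainder reaches 0 after 7 divisions, so the expansion has 7 partial quotients, read off in order.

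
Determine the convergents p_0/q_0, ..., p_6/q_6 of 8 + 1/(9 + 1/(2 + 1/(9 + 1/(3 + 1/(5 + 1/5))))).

8/1, 73/9, 154/19, 1459/180, 4531/559, 24114/2975, 125101/15434

Using the convergent recurrence p_i = a_i*p_{i-1} + p_{i-2}, q_i = a_i*q_{i-1} + q_{i-2} with p_{-2}=0, p_{-1}=1, q_{-2}=1, q_{-1}=0:
  i=0: a_0=8, p_0 = 8*1 + 0 = 8, q_0 = 8*0 + 1 = 1.
  i=1: a_1=9, p_1 = 9*8 + 1 = 73, q_1 = 9*1 + 0 = 9.
  i=2: a_2=2, p_2 = 2*73 + 8 = 154, q_2 = 2*9 + 1 = 19.
  i=3: a_3=9, p_3 = 9*154 + 73 = 1459, q_3 = 9*19 + 9 = 180.
  i=4: a_4=3, p_4 = 3*1459 + 154 = 4531, q_4 = 3*180 + 19 = 559.
  i=5: a_5=5, p_5 = 5*4531 + 1459 = 24114, q_5 = 5*559 + 180 = 2975.
  i=6: a_6=5, p_6 = 5*24114 + 4531 = 125101, q_6 = 5*2975 + 559 = 15434.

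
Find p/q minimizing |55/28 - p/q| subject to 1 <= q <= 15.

Expand x = 55/28 as a continued fraction with the Euclidean algorithm:
  55 = 1*28 + 27, so a_0 = 1.
  28 = 1*27 + 1, so a_1 = 1.
  27 = 27*1 + 0, so a_2 = 27.
so x = [1; 1, 27].
Convergents (p_i = a_i*p_{i-1} + p_{i-2}, q_i = a_i*q_{i-1} + q_{i-2} with p_{-2}=0, p_{-1}=1, q_{-2}=1, q_{-1}=0), until the denominator exceeds 15:
  i=0: a_0=1, p_0 = 1*1 + 0 = 1, q_0 = 1*0 + 1 = 1.
  i=1: a_1=1, p_1 = 1*1 + 1 = 2, q_1 = 1*1 + 0 = 1.
  i=2: a_2=27, p_2 = 27*2 + 1 = 55, q_2 = 27*1 + 1 = 28.
q_2 = 28 > 15, so the last convergent with denominator <= 15 is p_1/q_1 = 2/1.
The closest fraction with denominator <= 15 is either p_1/q_1 or the intermediate fraction (k*p_1 + p_0)/(k*q_1 + q_0) with the largest k >= 1 whose denominator stays <= 15; these approach x as k grows, and every other convergent or intermediate fraction in range is farther away.
Largest k: floor((15 - q_0)/q_1) = floor((15 - 1)/1) = 14.
That gives (14*2 + 1)/(14*1 + 1) = 29/15.
Compare the errors: |x - 2/1| = |55*1 - 2*28|/(28*1) = 1/28, and |x - 29/15| = |55*15 - 29*28|/(28*15) = 13/420.
Cross-multiplying, 13*28 = 364 < 420 = 1*420, so 13/420 is smaller: the intermediate fraction 29/15 is closer to x than 2/1.

29/15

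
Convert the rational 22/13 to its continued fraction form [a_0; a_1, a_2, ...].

[1; 1, 2, 4]

Run the Euclidean algorithm on 22 and 13; the successive quotients are the partial quotients a_0, a_1, ... (each step inverts the fractional part left over by the previous one):
  22 = 1*13 + 9, so a_0 = 1.
  13 = 1*9 + 4, so a_1 = 1.
  9 = 2*4 + 1, so a_2 = 2.
  4 = 4*1 + 0, so a_3 = 4.
The remainder reaches 0 after 4 divisions, so the expansion has 4 partial quotients, read off in order.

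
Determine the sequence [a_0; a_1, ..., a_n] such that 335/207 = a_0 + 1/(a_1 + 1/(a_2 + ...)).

[1; 1, 1, 1, 1, 1, 1, 1, 2, 1, 2]

Run the Euclidean algorithm on 335 and 207; the successive quotients are the partial quotients a_0, a_1, ... (each step inverts the fractional part left over by the previous one):
  335 = 1*207 + 128, so a_0 = 1.
  207 = 1*128 + 79, so a_1 = 1.
  128 = 1*79 + 49, so a_2 = 1.
  79 = 1*49 + 30, so a_3 = 1.
  49 = 1*30 + 19, so a_4 = 1.
  30 = 1*19 + 11, so a_5 = 1.
  19 = 1*11 + 8, so a_6 = 1.
  11 = 1*8 + 3, so a_7 = 1.
  8 = 2*3 + 2, so a_8 = 2.
  3 = 1*2 + 1, so a_9 = 1.
  2 = 2*1 + 0, so a_10 = 2.
The remainder reaches 0 after 11 divisions, so the expansion has 11 partial quotients, read off in order.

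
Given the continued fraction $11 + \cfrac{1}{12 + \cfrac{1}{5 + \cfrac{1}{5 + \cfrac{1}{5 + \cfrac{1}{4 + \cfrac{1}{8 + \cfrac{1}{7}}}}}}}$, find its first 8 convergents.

11/1, 133/12, 676/61, 3513/317, 18241/1646, 76477/6901, 630057/56854, 4486876/404879

Using the convergent recurrence p_i = a_i*p_{i-1} + p_{i-2}, q_i = a_i*q_{i-1} + q_{i-2} with p_{-2}=0, p_{-1}=1, q_{-2}=1, q_{-1}=0:
  i=0: a_0=11, p_0 = 11*1 + 0 = 11, q_0 = 11*0 + 1 = 1.
  i=1: a_1=12, p_1 = 12*11 + 1 = 133, q_1 = 12*1 + 0 = 12.
  i=2: a_2=5, p_2 = 5*133 + 11 = 676, q_2 = 5*12 + 1 = 61.
  i=3: a_3=5, p_3 = 5*676 + 133 = 3513, q_3 = 5*61 + 12 = 317.
  i=4: a_4=5, p_4 = 5*3513 + 676 = 18241, q_4 = 5*317 + 61 = 1646.
  i=5: a_5=4, p_5 = 4*18241 + 3513 = 76477, q_5 = 4*1646 + 317 = 6901.
  i=6: a_6=8, p_6 = 8*76477 + 18241 = 630057, q_6 = 8*6901 + 1646 = 56854.
  i=7: a_7=7, p_7 = 7*630057 + 76477 = 4486876, q_7 = 7*56854 + 6901 = 404879.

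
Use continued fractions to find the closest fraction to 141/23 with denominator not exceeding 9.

49/8

Expand x = 141/23 as a continued fraction with the Euclidean algorithm:
  141 = 6*23 + 3, so a_0 = 6.
  23 = 7*3 + 2, so a_1 = 7.
  3 = 1*2 + 1, so a_2 = 1.
  2 = 2*1 + 0, so a_3 = 2.
so x = [6; 7, 1, 2].
Convergents (p_i = a_i*p_{i-1} + p_{i-2}, q_i = a_i*q_{i-1} + q_{i-2} with p_{-2}=0, p_{-1}=1, q_{-2}=1, q_{-1}=0), until the denominator exceeds 9:
  i=0: a_0=6, p_0 = 6*1 + 0 = 6, q_0 = 6*0 + 1 = 1.
  i=1: a_1=7, p_1 = 7*6 + 1 = 43, q_1 = 7*1 + 0 = 7.
  i=2: a_2=1, p_2 = 1*43 + 6 = 49, q_2 = 1*7 + 1 = 8.
  i=3: a_3=2, p_3 = 2*49 + 43 = 141, q_3 = 2*8 + 7 = 23.
q_3 = 23 > 9, so the last convergent with denominator <= 9 is p_2/q_2 = 49/8.
The closest fraction with denominator <= 9 is either p_2/q_2 or the intermediate fraction (k*p_2 + p_1)/(k*q_2 + q_1) with the largest k >= 1 whose denominator stays <= 9; these approach x as k grows, and every other convergent or intermediate fraction in range is farther away.
Largest k: floor((9 - q_1)/q_2) = floor((9 - 7)/8) = 0.
Since k = 0, no intermediate fraction beyond p_2/q_2 has denominator <= 9, so the convergent 49/8 is the closest (its error is |141*8 - 49*23|/(23*8) = 1/184).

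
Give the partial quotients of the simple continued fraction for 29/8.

Run the Euclidean algorithm on 29 and 8; the successive quotients are the partial quotients a_0, a_1, ... (each step inverts the fractional part left over by the previous one):
  29 = 3*8 + 5, so a_0 = 3.
  8 = 1*5 + 3, so a_1 = 1.
  5 = 1*3 + 2, so a_2 = 1.
  3 = 1*2 + 1, so a_3 = 1.
  2 = 2*1 + 0, so a_4 = 2.
The remainder reaches 0 after 5 divisions, so the expansion has 5 partial quotients, read off in order.

[3; 1, 1, 1, 2]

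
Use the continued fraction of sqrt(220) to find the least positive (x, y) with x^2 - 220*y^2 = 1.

(x, y) = (89, 6)

First expand sqrt(220) as a continued fraction. With x_i = (sqrt(220) + m_i)/d_i and (m_0, d_0) = (0, 1): a_0 = floor(sqrt(220)) = 14, since 14^2 = 196 <= 220 < 225 = 15^2.
Iterate m_{i+1} = d_i*a_i - m_i, d_{i+1} = (220 - m_{i+1}^2)/d_i, a_{i+1} = floor((a_0 + m_{i+1})/d_{i+1}):
  m_1 = 1*14 - 0 = 14, d_1 = (220 - 14^2)/1 = 24/1 = 24, a_1 = floor((14 + 14)/24) = 1.
  m_2 = 24*1 - 14 = 10, d_2 = (220 - 10^2)/24 = 120/24 = 5, a_2 = floor((14 + 10)/5) = 4.
  m_3 = 5*4 - 10 = 10, d_3 = (220 - 10^2)/5 = 120/5 = 24, a_3 = floor((14 + 10)/24) = 1.
  m_4 = 24*1 - 10 = 14, d_4 = (220 - 14^2)/24 = 24/24 = 1, a_4 = floor((14 + 14)/1) = 28.
  m_5 = 1*28 - 14 = 14, d_5 = (220 - 14^2)/1 = 24/1 = 24: (m_5, d_5) = (m_1, d_1) = (14, 24), so from here the quotients repeat a_1, ..., a_4; the period length is 4.
So sqrt(220) = [14; (1, 4, 1, 28)] with period length k = 4.
k is even, so the fundamental solution of x^2 - 220y^2 = 1 is (p_{k-1}, q_{k-1}) = (p_3, q_3); compute convergents through index 3.
Convergents (p_i = a_i*p_{i-1} + p_{i-2}, q_i = a_i*q_{i-1} + q_{i-2} with p_{-2}=0, p_{-1}=1, q_{-2}=1, q_{-1}=0):
  i=0: a_0=14, p_0 = 14*1 + 0 = 14, q_0 = 14*0 + 1 = 1.
  i=1: a_1=1, p_1 = 1*14 + 1 = 15, q_1 = 1*1 + 0 = 1.
  i=2: a_2=4, p_2 = 4*15 + 14 = 74, q_2 = 4*1 + 1 = 5.
  i=3: a_3=1, p_3 = 1*74 + 15 = 89, q_3 = 1*5 + 1 = 6.
Check: 89^2 - 220*6^2 = 7921 - 7920 = 1, so (x, y) = (89, 6) solves the equation, and by the theorem it is the least positive solution.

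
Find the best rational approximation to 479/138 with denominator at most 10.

31/9

Expand x = 479/138 as a continued fraction with the Euclidean algorithm:
  479 = 3*138 + 65, so a_0 = 3.
  138 = 2*65 + 8, so a_1 = 2.
  65 = 8*8 + 1, so a_2 = 8.
  8 = 8*1 + 0, so a_3 = 8.
so x = [3; 2, 8, 8].
Convergents (p_i = a_i*p_{i-1} + p_{i-2}, q_i = a_i*q_{i-1} + q_{i-2} with p_{-2}=0, p_{-1}=1, q_{-2}=1, q_{-1}=0), until the denominator exceeds 10:
  i=0: a_0=3, p_0 = 3*1 + 0 = 3, q_0 = 3*0 + 1 = 1.
  i=1: a_1=2, p_1 = 2*3 + 1 = 7, q_1 = 2*1 + 0 = 2.
  i=2: a_2=8, p_2 = 8*7 + 3 = 59, q_2 = 8*2 + 1 = 17.
q_2 = 17 > 10, so the last convergent with denominator <= 10 is p_1/q_1 = 7/2.
The closest fraction with denominator <= 10 is either p_1/q_1 or the intermediate fraction (k*p_1 + p_0)/(k*q_1 + q_0) with the largest k >= 1 whose denominator stays <= 10; these approach x as k grows, and every other convergent or intermediate fraction in range is farther away.
Largest k: floor((10 - q_0)/q_1) = floor((10 - 1)/2) = 4.
That gives (4*7 + 3)/(4*2 + 1) = 31/9.
Compare the errors: |x - 7/2| = |479*2 - 7*138|/(138*2) = 8/276, and |x - 31/9| = |479*9 - 31*138|/(138*9) = 33/1242.
Cross-multiplying, 33*276 = 9108 < 9936 = 8*1242, so 33/1242 is smaller: the intermediate fraction 31/9 is closer to x than 7/2.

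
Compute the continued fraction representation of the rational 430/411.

[1; 21, 1, 1, 1, 2, 2]

Run the Euclidean algorithm on 430 and 411; the successive quotients are the partial quotients a_0, a_1, ... (each step inverts the fractional part left over by the previous one):
  430 = 1*411 + 19, so a_0 = 1.
  411 = 21*19 + 12, so a_1 = 21.
  19 = 1*12 + 7, so a_2 = 1.
  12 = 1*7 + 5, so a_3 = 1.
  7 = 1*5 + 2, so a_4 = 1.
  5 = 2*2 + 1, so a_5 = 2.
  2 = 2*1 + 0, so a_6 = 2.
The remainder reaches 0 after 7 divisions, so the expansion has 7 partial quotients, read off in order.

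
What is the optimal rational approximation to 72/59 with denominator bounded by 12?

11/9

Expand x = 72/59 as a continued fraction with the Euclidean algorithm:
  72 = 1*59 + 13, so a_0 = 1.
  59 = 4*13 + 7, so a_1 = 4.
  13 = 1*7 + 6, so a_2 = 1.
  7 = 1*6 + 1, so a_3 = 1.
  6 = 6*1 + 0, so a_4 = 6.
so x = [1; 4, 1, 1, 6].
Convergents (p_i = a_i*p_{i-1} + p_{i-2}, q_i = a_i*q_{i-1} + q_{i-2} with p_{-2}=0, p_{-1}=1, q_{-2}=1, q_{-1}=0), until the denominator exceeds 12:
  i=0: a_0=1, p_0 = 1*1 + 0 = 1, q_0 = 1*0 + 1 = 1.
  i=1: a_1=4, p_1 = 4*1 + 1 = 5, q_1 = 4*1 + 0 = 4.
  i=2: a_2=1, p_2 = 1*5 + 1 = 6, q_2 = 1*4 + 1 = 5.
  i=3: a_3=1, p_3 = 1*6 + 5 = 11, q_3 = 1*5 + 4 = 9.
  i=4: a_4=6, p_4 = 6*11 + 6 = 72, q_4 = 6*9 + 5 = 59.
q_4 = 59 > 12, so the last convergent with denominator <= 12 is p_3/q_3 = 11/9.
The closest fraction with denominator <= 12 is either p_3/q_3 or the intermediate fraction (k*p_3 + p_2)/(k*q_3 + q_2) with the largest k >= 1 whose denominator stays <= 12; these approach x as k grows, and every other convergent or intermediate fraction in range is farther away.
Largest k: floor((12 - q_2)/q_3) = floor((12 - 5)/9) = 0.
Since k = 0, no intermediate fraction beyond p_3/q_3 has denominator <= 12, so the convergent 11/9 is the closest (its error is |72*9 - 11*59|/(59*9) = 1/531).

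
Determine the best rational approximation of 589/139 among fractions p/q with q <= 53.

161/38

Expand x = 589/139 as a continued fraction with the Euclidean algorithm:
  589 = 4*139 + 33, so a_0 = 4.
  139 = 4*33 + 7, so a_1 = 4.
  33 = 4*7 + 5, so a_2 = 4.
  7 = 1*5 + 2, so a_3 = 1.
  5 = 2*2 + 1, so a_4 = 2.
  2 = 2*1 + 0, so a_5 = 2.
so x = [4; 4, 4, 1, 2, 2].
Convergents (p_i = a_i*p_{i-1} + p_{i-2}, q_i = a_i*q_{i-1} + q_{i-2} with p_{-2}=0, p_{-1}=1, q_{-2}=1, q_{-1}=0), until the denominator exceeds 53:
  i=0: a_0=4, p_0 = 4*1 + 0 = 4, q_0 = 4*0 + 1 = 1.
  i=1: a_1=4, p_1 = 4*4 + 1 = 17, q_1 = 4*1 + 0 = 4.
  i=2: a_2=4, p_2 = 4*17 + 4 = 72, q_2 = 4*4 + 1 = 17.
  i=3: a_3=1, p_3 = 1*72 + 17 = 89, q_3 = 1*17 + 4 = 21.
  i=4: a_4=2, p_4 = 2*89 + 72 = 250, q_4 = 2*21 + 17 = 59.
q_4 = 59 > 53, so the last convergent with denominator <= 53 is p_3/q_3 = 89/21.
The closest fraction with denominator <= 53 is either p_3/q_3 or the intermediate fraction (k*p_3 + p_2)/(k*q_3 + q_2) with the largest k >= 1 whose denominator stays <= 53; these approach x as k grows, and every other convergent or intermediate fraction in range is farther away.
Largest k: floor((53 - q_2)/q_3) = floor((53 - 17)/21) = 1.
That gives (1*89 + 72)/(1*21 + 17) = 161/38.
Compare the errors: |x - 89/21| = |589*21 - 89*139|/(139*21) = 2/2919, and |x - 161/38| = |589*38 - 161*139|/(139*38) = 3/5282.
Cross-multiplying, 3*2919 = 8757 < 10564 = 2*5282, so 3/5282 is smaller: the intermediate fraction 161/38 is closer to x than 89/21.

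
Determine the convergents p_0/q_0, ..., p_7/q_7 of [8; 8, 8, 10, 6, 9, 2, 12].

8/1, 65/8, 528/65, 5345/658, 32598/4013, 298727/36775, 630052/77563, 7859351/967531

Using the convergent recurrence p_i = a_i*p_{i-1} + p_{i-2}, q_i = a_i*q_{i-1} + q_{i-2} with p_{-2}=0, p_{-1}=1, q_{-2}=1, q_{-1}=0:
  i=0: a_0=8, p_0 = 8*1 + 0 = 8, q_0 = 8*0 + 1 = 1.
  i=1: a_1=8, p_1 = 8*8 + 1 = 65, q_1 = 8*1 + 0 = 8.
  i=2: a_2=8, p_2 = 8*65 + 8 = 528, q_2 = 8*8 + 1 = 65.
  i=3: a_3=10, p_3 = 10*528 + 65 = 5345, q_3 = 10*65 + 8 = 658.
  i=4: a_4=6, p_4 = 6*5345 + 528 = 32598, q_4 = 6*658 + 65 = 4013.
  i=5: a_5=9, p_5 = 9*32598 + 5345 = 298727, q_5 = 9*4013 + 658 = 36775.
  i=6: a_6=2, p_6 = 2*298727 + 32598 = 630052, q_6 = 2*36775 + 4013 = 77563.
  i=7: a_7=12, p_7 = 12*630052 + 298727 = 7859351, q_7 = 12*77563 + 36775 = 967531.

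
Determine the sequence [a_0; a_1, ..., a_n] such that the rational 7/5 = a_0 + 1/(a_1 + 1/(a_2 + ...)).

[1; 2, 2]

Run the Euclidean algorithm on 7 and 5; the successive quotients are the partial quotients a_0, a_1, ... (each step inverts the fractional part left over by the previous one):
  7 = 1*5 + 2, so a_0 = 1.
  5 = 2*2 + 1, so a_1 = 2.
  2 = 2*1 + 0, so a_2 = 2.
The remainder reaches 0 after 3 divisions, so the expansion has 3 partial quotients, read off in order.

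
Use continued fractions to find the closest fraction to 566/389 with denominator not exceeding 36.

Expand x = 566/389 as a continued fraction with the Euclidean algorithm:
  566 = 1*389 + 177, so a_0 = 1.
  389 = 2*177 + 35, so a_1 = 2.
  177 = 5*35 + 2, so a_2 = 5.
  35 = 17*2 + 1, so a_3 = 17.
  2 = 2*1 + 0, so a_4 = 2.
so x = [1; 2, 5, 17, 2].
Convergents (p_i = a_i*p_{i-1} + p_{i-2}, q_i = a_i*q_{i-1} + q_{i-2} with p_{-2}=0, p_{-1}=1, q_{-2}=1, q_{-1}=0), until the denominator exceeds 36:
  i=0: a_0=1, p_0 = 1*1 + 0 = 1, q_0 = 1*0 + 1 = 1.
  i=1: a_1=2, p_1 = 2*1 + 1 = 3, q_1 = 2*1 + 0 = 2.
  i=2: a_2=5, p_2 = 5*3 + 1 = 16, q_2 = 5*2 + 1 = 11.
  i=3: a_3=17, p_3 = 17*16 + 3 = 275, q_3 = 17*11 + 2 = 189.
q_3 = 189 > 36, so the last convergent with denominator <= 36 is p_2/q_2 = 16/11.
The closest fraction with denominator <= 36 is either p_2/q_2 or the intermediate fraction (k*p_2 + p_1)/(k*q_2 + q_1) with the largest k >= 1 whose denominator stays <= 36; these approach x as k grows, and every other convergent or intermediate fraction in range is farther away.
Largest k: floor((36 - q_1)/q_2) = floor((36 - 2)/11) = 3.
That gives (3*16 + 3)/(3*11 + 2) = 51/35.
Compare the errors: |x - 16/11| = |566*11 - 16*389|/(389*11) = 2/4279, and |x - 51/35| = |566*35 - 51*389|/(389*35) = 29/13615.
Cross-multiplying, 2*13615 = 27230 < 124091 = 29*4279, so 2/4279 is smaller: the convergent 16/11 is closer to x than 51/35.

16/11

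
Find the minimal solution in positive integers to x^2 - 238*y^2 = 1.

(x, y) = (11663, 756)

First expand sqrt(238) as a continued fraction. With x_i = (sqrt(238) + m_i)/d_i and (m_0, d_0) = (0, 1): a_0 = floor(sqrt(238)) = 15, since 15^2 = 225 <= 238 < 256 = 16^2.
Iterate m_{i+1} = d_i*a_i - m_i, d_{i+1} = (238 - m_{i+1}^2)/d_i, a_{i+1} = floor((a_0 + m_{i+1})/d_{i+1}):
  m_1 = 1*15 - 0 = 15, d_1 = (238 - 15^2)/1 = 13/1 = 13, a_1 = floor((15 + 15)/13) = 2.
  m_2 = 13*2 - 15 = 11, d_2 = (238 - 11^2)/13 = 117/13 = 9, a_2 = floor((15 + 11)/9) = 2.
  m_3 = 9*2 - 11 = 7, d_3 = (238 - 7^2)/9 = 189/9 = 21, a_3 = floor((15 + 7)/21) = 1.
  m_4 = 21*1 - 7 = 14, d_4 = (238 - 14^2)/21 = 42/21 = 2, a_4 = floor((15 + 14)/2) = 14.
  m_5 = 2*14 - 14 = 14, d_5 = (238 - 14^2)/2 = 42/2 = 21, a_5 = floor((15 + 14)/21) = 1.
  m_6 = 21*1 - 14 = 7, d_6 = (238 - 7^2)/21 = 189/21 = 9, a_6 = floor((15 + 7)/9) = 2.
  m_7 = 9*2 - 7 = 11, d_7 = (238 - 11^2)/9 = 117/9 = 13, a_7 = floor((15 + 11)/13) = 2.
  m_8 = 13*2 - 11 = 15, d_8 = (238 - 15^2)/13 = 13/13 = 1, a_8 = floor((15 + 15)/1) = 30.
  m_9 = 1*30 - 15 = 15, d_9 = (238 - 15^2)/1 = 13/1 = 13: (m_9, d_9) = (m_1, d_1) = (15, 13), so from here the quotients repeat a_1, ..., a_8; the period length is 8.
So sqrt(238) = [15; (2, 2, 1, 14, 1, 2, 2, 30)] with period length k = 8.
k is even, so the fundamental solution of x^2 - 238y^2 = 1 is (p_{k-1}, q_{k-1}) = (p_7, q_7); compute convergents through index 7.
Convergents (p_i = a_i*p_{i-1} + p_{i-2}, q_i = a_i*q_{i-1} + q_{i-2} with p_{-2}=0, p_{-1}=1, q_{-2}=1, q_{-1}=0):
  i=0: a_0=15, p_0 = 15*1 + 0 = 15, q_0 = 15*0 + 1 = 1.
  i=1: a_1=2, p_1 = 2*15 + 1 = 31, q_1 = 2*1 + 0 = 2.
  i=2: a_2=2, p_2 = 2*31 + 15 = 77, q_2 = 2*2 + 1 = 5.
  i=3: a_3=1, p_3 = 1*77 + 31 = 108, q_3 = 1*5 + 2 = 7.
  i=4: a_4=14, p_4 = 14*108 + 77 = 1589, q_4 = 14*7 + 5 = 103.
  i=5: a_5=1, p_5 = 1*1589 + 108 = 1697, q_5 = 1*103 + 7 = 110.
  i=6: a_6=2, p_6 = 2*1697 + 1589 = 4983, q_6 = 2*110 + 103 = 323.
  i=7: a_7=2, p_7 = 2*4983 + 1697 = 11663, q_7 = 2*323 + 110 = 756.
Check: 11663^2 - 238*756^2 = 136025569 - 136025568 = 1, so (x, y) = (11663, 756) solves the equation, and by the theorem it is the least positive solution.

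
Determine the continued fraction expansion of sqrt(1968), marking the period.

[44; (2, 1, 3, 5, 3, 1, 2, 88)]

Write x_i = (sqrt(1968) + m_i)/d_i with (m_0, d_0) = (0, 1). a_0 = floor(sqrt(1968)) = 44, since 44^2 = 1936 <= 1968 < 2025 = 45^2.
Iterate m_{i+1} = d_i*a_i - m_i, d_{i+1} = (1968 - m_{i+1}^2)/d_i, a_{i+1} = floor((a_0 + m_{i+1})/d_{i+1}):
  m_1 = 1*44 - 0 = 44, d_1 = (1968 - 44^2)/1 = 32/1 = 32, a_1 = floor((44 + 44)/32) = 2.
  m_2 = 32*2 - 44 = 20, d_2 = (1968 - 20^2)/32 = 1568/32 = 49, a_2 = floor((44 + 20)/49) = 1.
  m_3 = 49*1 - 20 = 29, d_3 = (1968 - 29^2)/49 = 1127/49 = 23, a_3 = floor((44 + 29)/23) = 3.
  m_4 = 23*3 - 29 = 40, d_4 = (1968 - 40^2)/23 = 368/23 = 16, a_4 = floor((44 + 40)/16) = 5.
  m_5 = 16*5 - 40 = 40, d_5 = (1968 - 40^2)/16 = 368/16 = 23, a_5 = floor((44 + 40)/23) = 3.
  m_6 = 23*3 - 40 = 29, d_6 = (1968 - 29^2)/23 = 1127/23 = 49, a_6 = floor((44 + 29)/49) = 1.
  m_7 = 49*1 - 29 = 20, d_7 = (1968 - 20^2)/49 = 1568/49 = 32, a_7 = floor((44 + 20)/32) = 2.
  m_8 = 32*2 - 20 = 44, d_8 = (1968 - 44^2)/32 = 32/32 = 1, a_8 = floor((44 + 44)/1) = 88.
  m_9 = 1*88 - 44 = 44, d_9 = (1968 - 44^2)/1 = 32/1 = 32: (m_9, d_9) = (m_1, d_1) = (44, 32), so from here the quotients repeat a_1, ..., a_8; the period length is 8.
Hence the expansion of sqrt(1968) is a_0 = 44 followed by the repeating block 2, 1, 3, 5, 3, 1, 2, 88 (period 8).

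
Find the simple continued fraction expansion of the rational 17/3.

Run the Euclidean algorithm on 17 and 3; the successive quotients are the partial quotients a_0, a_1, ... (each step inverts the fractional part left over by the previous one):
  17 = 5*3 + 2, so a_0 = 5.
  3 = 1*2 + 1, so a_1 = 1.
  2 = 2*1 + 0, so a_2 = 2.
The remainder reaches 0 after 3 divisions, so the expansion has 3 partial quotients, read off in order.

[5; 1, 2]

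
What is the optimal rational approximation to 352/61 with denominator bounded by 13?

Expand x = 352/61 as a continued fraction with the Euclidean algorithm:
  352 = 5*61 + 47, so a_0 = 5.
  61 = 1*47 + 14, so a_1 = 1.
  47 = 3*14 + 5, so a_2 = 3.
  14 = 2*5 + 4, so a_3 = 2.
  5 = 1*4 + 1, so a_4 = 1.
  4 = 4*1 + 0, so a_5 = 4.
so x = [5; 1, 3, 2, 1, 4].
Convergents (p_i = a_i*p_{i-1} + p_{i-2}, q_i = a_i*q_{i-1} + q_{i-2} with p_{-2}=0, p_{-1}=1, q_{-2}=1, q_{-1}=0), until the denominator exceeds 13:
  i=0: a_0=5, p_0 = 5*1 + 0 = 5, q_0 = 5*0 + 1 = 1.
  i=1: a_1=1, p_1 = 1*5 + 1 = 6, q_1 = 1*1 + 0 = 1.
  i=2: a_2=3, p_2 = 3*6 + 5 = 23, q_2 = 3*1 + 1 = 4.
  i=3: a_3=2, p_3 = 2*23 + 6 = 52, q_3 = 2*4 + 1 = 9.
  i=4: a_4=1, p_4 = 1*52 + 23 = 75, q_4 = 1*9 + 4 = 13.
  i=5: a_5=4, p_5 = 4*75 + 52 = 352, q_5 = 4*13 + 9 = 61.
q_5 = 61 > 13, so the last convergent with denominator <= 13 is p_4/q_4 = 75/13.
The closest fraction with denominator <= 13 is either p_4/q_4 or the intermediate fraction (k*p_4 + p_3)/(k*q_4 + q_3) with the largest k >= 1 whose denominator stays <= 13; these approach x as k grows, and every other convergent or intermediate fraction in range is farther away.
Largest k: floor((13 - q_3)/q_4) = floor((13 - 9)/13) = 0.
Since k = 0, no intermediate fraction beyond p_4/q_4 has denominator <= 13, so the convergent 75/13 is the closest (its error is |352*13 - 75*61|/(61*13) = 1/793).

75/13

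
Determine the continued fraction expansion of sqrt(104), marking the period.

[10; (5, 20)]

Write x_i = (sqrt(104) + m_i)/d_i with (m_0, d_0) = (0, 1). a_0 = floor(sqrt(104)) = 10, since 10^2 = 100 <= 104 < 121 = 11^2.
Iterate m_{i+1} = d_i*a_i - m_i, d_{i+1} = (104 - m_{i+1}^2)/d_i, a_{i+1} = floor((a_0 + m_{i+1})/d_{i+1}):
  m_1 = 1*10 - 0 = 10, d_1 = (104 - 10^2)/1 = 4/1 = 4, a_1 = floor((10 + 10)/4) = 5.
  m_2 = 4*5 - 10 = 10, d_2 = (104 - 10^2)/4 = 4/4 = 1, a_2 = floor((10 + 10)/1) = 20.
  m_3 = 1*20 - 10 = 10, d_3 = (104 - 10^2)/1 = 4/1 = 4: (m_3, d_3) = (m_1, d_1) = (10, 4), so from here the quotients repeat a_1, a_2; the period length is 2.
Hence the expansion of sqrt(104) is a_0 = 10 followed by the repeating block 5, 20 (period 2).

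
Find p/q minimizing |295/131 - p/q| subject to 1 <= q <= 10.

Expand x = 295/131 as a continued fraction with the Euclidean algorithm:
  295 = 2*131 + 33, so a_0 = 2.
  131 = 3*33 + 32, so a_1 = 3.
  33 = 1*32 + 1, so a_2 = 1.
  32 = 32*1 + 0, so a_3 = 32.
so x = [2; 3, 1, 32].
Convergents (p_i = a_i*p_{i-1} + p_{i-2}, q_i = a_i*q_{i-1} + q_{i-2} with p_{-2}=0, p_{-1}=1, q_{-2}=1, q_{-1}=0), until the denominator exceeds 10:
  i=0: a_0=2, p_0 = 2*1 + 0 = 2, q_0 = 2*0 + 1 = 1.
  i=1: a_1=3, p_1 = 3*2 + 1 = 7, q_1 = 3*1 + 0 = 3.
  i=2: a_2=1, p_2 = 1*7 + 2 = 9, q_2 = 1*3 + 1 = 4.
  i=3: a_3=32, p_3 = 32*9 + 7 = 295, q_3 = 32*4 + 3 = 131.
q_3 = 131 > 10, so the last convergent with denominator <= 10 is p_2/q_2 = 9/4.
The closest fraction with denominator <= 10 is either p_2/q_2 or the intermediate fraction (k*p_2 + p_1)/(k*q_2 + q_1) with the largest k >= 1 whose denominator stays <= 10; these approach x as k grows, and every other convergent or intermediate fraction in range is farther away.
Largest k: floor((10 - q_1)/q_2) = floor((10 - 3)/4) = 1.
That gives (1*9 + 7)/(1*4 + 3) = 16/7.
Compare the errors: |x - 9/4| = |295*4 - 9*131|/(131*4) = 1/524, and |x - 16/7| = |295*7 - 16*131|/(131*7) = 31/917.
Cross-multiplying, 1*917 = 917 < 16244 = 31*524, so 1/524 is smaller: the convergent 9/4 is closer to x than 16/7.

9/4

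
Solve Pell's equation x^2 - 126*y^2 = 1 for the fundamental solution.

(x, y) = (449, 40)

First expand sqrt(126) as a continued fraction. With x_i = (sqrt(126) + m_i)/d_i and (m_0, d_0) = (0, 1): a_0 = floor(sqrt(126)) = 11, since 11^2 = 121 <= 126 < 144 = 12^2.
Iterate m_{i+1} = d_i*a_i - m_i, d_{i+1} = (126 - m_{i+1}^2)/d_i, a_{i+1} = floor((a_0 + m_{i+1})/d_{i+1}):
  m_1 = 1*11 - 0 = 11, d_1 = (126 - 11^2)/1 = 5/1 = 5, a_1 = floor((11 + 11)/5) = 4.
  m_2 = 5*4 - 11 = 9, d_2 = (126 - 9^2)/5 = 45/5 = 9, a_2 = floor((11 + 9)/9) = 2.
  m_3 = 9*2 - 9 = 9, d_3 = (126 - 9^2)/9 = 45/9 = 5, a_3 = floor((11 + 9)/5) = 4.
  m_4 = 5*4 - 9 = 11, d_4 = (126 - 11^2)/5 = 5/5 = 1, a_4 = floor((11 + 11)/1) = 22.
  m_5 = 1*22 - 11 = 11, d_5 = (126 - 11^2)/1 = 5/1 = 5: (m_5, d_5) = (m_1, d_1) = (11, 5), so from here the quotients repeat a_1, ..., a_4; the period length is 4.
So sqrt(126) = [11; (4, 2, 4, 22)] with period length k = 4.
k is even, so the fundamental solution of x^2 - 126y^2 = 1 is (p_{k-1}, q_{k-1}) = (p_3, q_3); compute convergents through index 3.
Convergents (p_i = a_i*p_{i-1} + p_{i-2}, q_i = a_i*q_{i-1} + q_{i-2} with p_{-2}=0, p_{-1}=1, q_{-2}=1, q_{-1}=0):
  i=0: a_0=11, p_0 = 11*1 + 0 = 11, q_0 = 11*0 + 1 = 1.
  i=1: a_1=4, p_1 = 4*11 + 1 = 45, q_1 = 4*1 + 0 = 4.
  i=2: a_2=2, p_2 = 2*45 + 11 = 101, q_2 = 2*4 + 1 = 9.
  i=3: a_3=4, p_3 = 4*101 + 45 = 449, q_3 = 4*9 + 4 = 40.
Check: 449^2 - 126*40^2 = 201601 - 201600 = 1, so (x, y) = (449, 40) solves the equation, and by the theorem it is the least positive solution.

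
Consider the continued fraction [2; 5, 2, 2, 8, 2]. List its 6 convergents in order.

Using the convergent recurrence p_i = a_i*p_{i-1} + p_{i-2}, q_i = a_i*q_{i-1} + q_{i-2} with p_{-2}=0, p_{-1}=1, q_{-2}=1, q_{-1}=0:
  i=0: a_0=2, p_0 = 2*1 + 0 = 2, q_0 = 2*0 + 1 = 1.
  i=1: a_1=5, p_1 = 5*2 + 1 = 11, q_1 = 5*1 + 0 = 5.
  i=2: a_2=2, p_2 = 2*11 + 2 = 24, q_2 = 2*5 + 1 = 11.
  i=3: a_3=2, p_3 = 2*24 + 11 = 59, q_3 = 2*11 + 5 = 27.
  i=4: a_4=8, p_4 = 8*59 + 24 = 496, q_4 = 8*27 + 11 = 227.
  i=5: a_5=2, p_5 = 2*496 + 59 = 1051, q_5 = 2*227 + 27 = 481.

2/1, 11/5, 24/11, 59/27, 496/227, 1051/481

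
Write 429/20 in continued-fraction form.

[21; 2, 4, 2]

Run the Euclidean algorithm on 429 and 20; the successive quotients are the partial quotients a_0, a_1, ... (each step inverts the fractional part left over by the previous one):
  429 = 21*20 + 9, so a_0 = 21.
  20 = 2*9 + 2, so a_1 = 2.
  9 = 4*2 + 1, so a_2 = 4.
  2 = 2*1 + 0, so a_3 = 2.
The remainder reaches 0 after 4 divisions, so the expansion has 4 partial quotients, read off in order.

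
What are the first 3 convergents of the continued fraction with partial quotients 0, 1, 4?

0/1, 1/1, 4/5

Using the convergent recurrence p_i = a_i*p_{i-1} + p_{i-2}, q_i = a_i*q_{i-1} + q_{i-2} with p_{-2}=0, p_{-1}=1, q_{-2}=1, q_{-1}=0:
  i=0: a_0=0, p_0 = 0*1 + 0 = 0, q_0 = 0*0 + 1 = 1.
  i=1: a_1=1, p_1 = 1*0 + 1 = 1, q_1 = 1*1 + 0 = 1.
  i=2: a_2=4, p_2 = 4*1 + 0 = 4, q_2 = 4*1 + 1 = 5.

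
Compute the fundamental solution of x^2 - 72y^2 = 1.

(x, y) = (17, 2)

First expand sqrt(72) as a continued fraction. With x_i = (sqrt(72) + m_i)/d_i and (m_0, d_0) = (0, 1): a_0 = floor(sqrt(72)) = 8, since 8^2 = 64 <= 72 < 81 = 9^2.
Iterate m_{i+1} = d_i*a_i - m_i, d_{i+1} = (72 - m_{i+1}^2)/d_i, a_{i+1} = floor((a_0 + m_{i+1})/d_{i+1}):
  m_1 = 1*8 - 0 = 8, d_1 = (72 - 8^2)/1 = 8/1 = 8, a_1 = floor((8 + 8)/8) = 2.
  m_2 = 8*2 - 8 = 8, d_2 = (72 - 8^2)/8 = 8/8 = 1, a_2 = floor((8 + 8)/1) = 16.
  m_3 = 1*16 - 8 = 8, d_3 = (72 - 8^2)/1 = 8/1 = 8: (m_3, d_3) = (m_1, d_1) = (8, 8), so from here the quotients repeat a_1, a_2; the period length is 2.
So sqrt(72) = [8; (2, 16)] with period length k = 2.
k is even, so the fundamental solution of x^2 - 72y^2 = 1 is (p_{k-1}, q_{k-1}) = (p_1, q_1); compute convergents through index 1.
Convergents (p_i = a_i*p_{i-1} + p_{i-2}, q_i = a_i*q_{i-1} + q_{i-2} with p_{-2}=0, p_{-1}=1, q_{-2}=1, q_{-1}=0):
  i=0: a_0=8, p_0 = 8*1 + 0 = 8, q_0 = 8*0 + 1 = 1.
  i=1: a_1=2, p_1 = 2*8 + 1 = 17, q_1 = 2*1 + 0 = 2.
Check: 17^2 - 72*2^2 = 289 - 288 = 1, so (x, y) = (17, 2) solves the equation, and by the theorem it is the least positive solution.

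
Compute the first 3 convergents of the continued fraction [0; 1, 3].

Using the convergent recurrence p_i = a_i*p_{i-1} + p_{i-2}, q_i = a_i*q_{i-1} + q_{i-2} with p_{-2}=0, p_{-1}=1, q_{-2}=1, q_{-1}=0:
  i=0: a_0=0, p_0 = 0*1 + 0 = 0, q_0 = 0*0 + 1 = 1.
  i=1: a_1=1, p_1 = 1*0 + 1 = 1, q_1 = 1*1 + 0 = 1.
  i=2: a_2=3, p_2 = 3*1 + 0 = 3, q_2 = 3*1 + 1 = 4.

0/1, 1/1, 3/4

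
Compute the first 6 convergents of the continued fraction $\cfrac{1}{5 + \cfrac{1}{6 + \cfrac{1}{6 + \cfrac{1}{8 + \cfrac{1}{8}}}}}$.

Using the convergent recurrence p_i = a_i*p_{i-1} + p_{i-2}, q_i = a_i*q_{i-1} + q_{i-2} with p_{-2}=0, p_{-1}=1, q_{-2}=1, q_{-1}=0:
  i=0: a_0=0, p_0 = 0*1 + 0 = 0, q_0 = 0*0 + 1 = 1.
  i=1: a_1=5, p_1 = 5*0 + 1 = 1, q_1 = 5*1 + 0 = 5.
  i=2: a_2=6, p_2 = 6*1 + 0 = 6, q_2 = 6*5 + 1 = 31.
  i=3: a_3=6, p_3 = 6*6 + 1 = 37, q_3 = 6*31 + 5 = 191.
  i=4: a_4=8, p_4 = 8*37 + 6 = 302, q_4 = 8*191 + 31 = 1559.
  i=5: a_5=8, p_5 = 8*302 + 37 = 2453, q_5 = 8*1559 + 191 = 12663.

0/1, 1/5, 6/31, 37/191, 302/1559, 2453/12663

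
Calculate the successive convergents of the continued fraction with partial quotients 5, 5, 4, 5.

5/1, 26/5, 109/21, 571/110

Using the convergent recurrence p_i = a_i*p_{i-1} + p_{i-2}, q_i = a_i*q_{i-1} + q_{i-2} with p_{-2}=0, p_{-1}=1, q_{-2}=1, q_{-1}=0:
  i=0: a_0=5, p_0 = 5*1 + 0 = 5, q_0 = 5*0 + 1 = 1.
  i=1: a_1=5, p_1 = 5*5 + 1 = 26, q_1 = 5*1 + 0 = 5.
  i=2: a_2=4, p_2 = 4*26 + 5 = 109, q_2 = 4*5 + 1 = 21.
  i=3: a_3=5, p_3 = 5*109 + 26 = 571, q_3 = 5*21 + 5 = 110.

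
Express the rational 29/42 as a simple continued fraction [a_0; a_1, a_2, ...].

Run the Euclidean algorithm on 29 and 42; the successive quotients are the partial quotients a_0, a_1, ... (each step inverts the fractional part left over by the previous one):
  29 = 0*42 + 29, so a_0 = 0.
  42 = 1*29 + 13, so a_1 = 1.
  29 = 2*13 + 3, so a_2 = 2.
  13 = 4*3 + 1, so a_3 = 4.
  3 = 3*1 + 0, so a_4 = 3.
The remainder reaches 0 after 5 divisions, so the expansion has 5 partial quotients, read off in order.

[0; 1, 2, 4, 3]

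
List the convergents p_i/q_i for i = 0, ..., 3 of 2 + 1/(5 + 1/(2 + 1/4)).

2/1, 11/5, 24/11, 107/49

Using the convergent recurrence p_i = a_i*p_{i-1} + p_{i-2}, q_i = a_i*q_{i-1} + q_{i-2} with p_{-2}=0, p_{-1}=1, q_{-2}=1, q_{-1}=0:
  i=0: a_0=2, p_0 = 2*1 + 0 = 2, q_0 = 2*0 + 1 = 1.
  i=1: a_1=5, p_1 = 5*2 + 1 = 11, q_1 = 5*1 + 0 = 5.
  i=2: a_2=2, p_2 = 2*11 + 2 = 24, q_2 = 2*5 + 1 = 11.
  i=3: a_3=4, p_3 = 4*24 + 11 = 107, q_3 = 4*11 + 5 = 49.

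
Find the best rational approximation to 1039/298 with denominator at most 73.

129/37

Expand x = 1039/298 as a continued fraction with the Euclidean algorithm:
  1039 = 3*298 + 145, so a_0 = 3.
  298 = 2*145 + 8, so a_1 = 2.
  145 = 18*8 + 1, so a_2 = 18.
  8 = 8*1 + 0, so a_3 = 8.
so x = [3; 2, 18, 8].
Convergents (p_i = a_i*p_{i-1} + p_{i-2}, q_i = a_i*q_{i-1} + q_{i-2} with p_{-2}=0, p_{-1}=1, q_{-2}=1, q_{-1}=0), until the denominator exceeds 73:
  i=0: a_0=3, p_0 = 3*1 + 0 = 3, q_0 = 3*0 + 1 = 1.
  i=1: a_1=2, p_1 = 2*3 + 1 = 7, q_1 = 2*1 + 0 = 2.
  i=2: a_2=18, p_2 = 18*7 + 3 = 129, q_2 = 18*2 + 1 = 37.
  i=3: a_3=8, p_3 = 8*129 + 7 = 1039, q_3 = 8*37 + 2 = 298.
q_3 = 298 > 73, so the last convergent with denominator <= 73 is p_2/q_2 = 129/37.
The closest fraction with denominator <= 73 is either p_2/q_2 or the intermediate fraction (k*p_2 + p_1)/(k*q_2 + q_1) with the largest k >= 1 whose denominator stays <= 73; these approach x as k grows, and every other convergent or intermediate fraction in range is farther away.
Largest k: floor((73 - q_1)/q_2) = floor((73 - 2)/37) = 1.
That gives (1*129 + 7)/(1*37 + 2) = 136/39.
Compare the errors: |x - 129/37| = |1039*37 - 129*298|/(298*37) = 1/11026, and |x - 136/39| = |1039*39 - 136*298|/(298*39) = 7/11622.
Cross-multiplying, 1*11622 = 11622 < 77182 = 7*11026, so 1/11026 is smaller: the convergent 129/37 is closer to x than 136/39.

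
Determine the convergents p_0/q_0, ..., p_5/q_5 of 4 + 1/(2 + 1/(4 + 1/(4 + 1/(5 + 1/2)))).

Using the convergent recurrence p_i = a_i*p_{i-1} + p_{i-2}, q_i = a_i*q_{i-1} + q_{i-2} with p_{-2}=0, p_{-1}=1, q_{-2}=1, q_{-1}=0:
  i=0: a_0=4, p_0 = 4*1 + 0 = 4, q_0 = 4*0 + 1 = 1.
  i=1: a_1=2, p_1 = 2*4 + 1 = 9, q_1 = 2*1 + 0 = 2.
  i=2: a_2=4, p_2 = 4*9 + 4 = 40, q_2 = 4*2 + 1 = 9.
  i=3: a_3=4, p_3 = 4*40 + 9 = 169, q_3 = 4*9 + 2 = 38.
  i=4: a_4=5, p_4 = 5*169 + 40 = 885, q_4 = 5*38 + 9 = 199.
  i=5: a_5=2, p_5 = 2*885 + 169 = 1939, q_5 = 2*199 + 38 = 436.

4/1, 9/2, 40/9, 169/38, 885/199, 1939/436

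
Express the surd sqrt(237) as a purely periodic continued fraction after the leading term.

[15; (2, 1, 1, 7, 10, 7, 1, 1, 2, 30)]

Write x_i = (sqrt(237) + m_i)/d_i with (m_0, d_0) = (0, 1). a_0 = floor(sqrt(237)) = 15, since 15^2 = 225 <= 237 < 256 = 16^2.
Iterate m_{i+1} = d_i*a_i - m_i, d_{i+1} = (237 - m_{i+1}^2)/d_i, a_{i+1} = floor((a_0 + m_{i+1})/d_{i+1}):
  m_1 = 1*15 - 0 = 15, d_1 = (237 - 15^2)/1 = 12/1 = 12, a_1 = floor((15 + 15)/12) = 2.
  m_2 = 12*2 - 15 = 9, d_2 = (237 - 9^2)/12 = 156/12 = 13, a_2 = floor((15 + 9)/13) = 1.
  m_3 = 13*1 - 9 = 4, d_3 = (237 - 4^2)/13 = 221/13 = 17, a_3 = floor((15 + 4)/17) = 1.
  m_4 = 17*1 - 4 = 13, d_4 = (237 - 13^2)/17 = 68/17 = 4, a_4 = floor((15 + 13)/4) = 7.
  m_5 = 4*7 - 13 = 15, d_5 = (237 - 15^2)/4 = 12/4 = 3, a_5 = floor((15 + 15)/3) = 10.
  m_6 = 3*10 - 15 = 15, d_6 = (237 - 15^2)/3 = 12/3 = 4, a_6 = floor((15 + 15)/4) = 7.
  m_7 = 4*7 - 15 = 13, d_7 = (237 - 13^2)/4 = 68/4 = 17, a_7 = floor((15 + 13)/17) = 1.
  m_8 = 17*1 - 13 = 4, d_8 = (237 - 4^2)/17 = 221/17 = 13, a_8 = floor((15 + 4)/13) = 1.
  m_9 = 13*1 - 4 = 9, d_9 = (237 - 9^2)/13 = 156/13 = 12, a_9 = floor((15 + 9)/12) = 2.
  m_10 = 12*2 - 9 = 15, d_10 = (237 - 15^2)/12 = 12/12 = 1, a_10 = floor((15 + 15)/1) = 30.
  m_11 = 1*30 - 15 = 15, d_11 = (237 - 15^2)/1 = 12/1 = 12: (m_11, d_11) = (m_1, d_1) = (15, 12), so from here the quotients repeat a_1, ..., a_10; the period length is 10.
Hence the expansion of sqrt(237) is a_0 = 15 followed by the repeating block 2, 1, 1, 7, 10, 7, 1, 1, 2, 30 (period 10).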